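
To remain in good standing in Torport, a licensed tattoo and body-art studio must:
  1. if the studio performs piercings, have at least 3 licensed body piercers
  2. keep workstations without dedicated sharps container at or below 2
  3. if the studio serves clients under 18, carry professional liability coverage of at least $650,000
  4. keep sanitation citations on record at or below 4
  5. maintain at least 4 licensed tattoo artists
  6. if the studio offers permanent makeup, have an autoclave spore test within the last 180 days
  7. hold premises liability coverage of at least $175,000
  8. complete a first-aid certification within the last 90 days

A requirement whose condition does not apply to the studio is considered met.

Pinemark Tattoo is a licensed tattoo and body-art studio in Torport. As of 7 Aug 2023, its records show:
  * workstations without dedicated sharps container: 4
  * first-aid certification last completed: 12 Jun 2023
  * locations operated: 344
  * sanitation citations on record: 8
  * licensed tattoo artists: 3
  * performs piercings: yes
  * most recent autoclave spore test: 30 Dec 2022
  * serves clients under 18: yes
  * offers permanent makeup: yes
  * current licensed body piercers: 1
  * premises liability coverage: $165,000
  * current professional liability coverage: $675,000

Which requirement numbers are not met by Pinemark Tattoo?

1. condition 'performs piercings' holds; licensed body piercers 1 < 3 → not met
2. workstations without dedicated sharps container 4 > 2 → not met
3. condition 'serves clients under 18' holds; professional liability coverage $675,000 ≥ $650,000 → met
4. sanitation citations on record 8 > 4 → not met
5. licensed tattoo artists 3 < 4 → not met
6. condition 'offers permanent makeup' holds; autoclave spore test 220 days ago vs limit 180 → not met
7. premises liability coverage $165,000 < $175,000 → not met
8. first-aid certification 56 days ago vs limit 90 → met
Not met: 1, 2, 4, 5, 6, 7

1, 2, 4, 5, 6, 7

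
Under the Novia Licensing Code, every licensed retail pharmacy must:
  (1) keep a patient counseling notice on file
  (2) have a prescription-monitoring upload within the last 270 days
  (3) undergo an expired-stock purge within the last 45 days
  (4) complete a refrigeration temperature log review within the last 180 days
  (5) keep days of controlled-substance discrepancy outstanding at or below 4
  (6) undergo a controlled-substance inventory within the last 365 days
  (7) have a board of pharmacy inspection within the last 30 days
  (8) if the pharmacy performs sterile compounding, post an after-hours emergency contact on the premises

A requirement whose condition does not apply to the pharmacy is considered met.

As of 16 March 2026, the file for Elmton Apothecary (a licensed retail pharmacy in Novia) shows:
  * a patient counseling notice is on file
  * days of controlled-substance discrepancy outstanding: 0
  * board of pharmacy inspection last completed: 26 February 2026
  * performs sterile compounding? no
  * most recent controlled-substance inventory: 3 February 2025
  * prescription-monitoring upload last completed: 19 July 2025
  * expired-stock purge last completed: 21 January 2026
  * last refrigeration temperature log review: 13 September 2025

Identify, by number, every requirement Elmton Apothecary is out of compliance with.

1. patient counseling notice present → met
2. prescription-monitoring upload 240 days ago vs limit 270 → met
3. expired-stock purge 54 days ago vs limit 45 → not met
4. refrigeration temperature log review 184 days ago vs limit 180 → not met
5. days of controlled-substance discrepancy outstanding 0 ≤ 4 → met
6. controlled-substance inventory 406 days ago vs limit 365 → not met
7. board of pharmacy inspection 18 days ago vs limit 30 → met
8. condition 'performs sterile compounding' does not hold → requirement n/a → met
Not met: 3, 4, 6

3, 4, 6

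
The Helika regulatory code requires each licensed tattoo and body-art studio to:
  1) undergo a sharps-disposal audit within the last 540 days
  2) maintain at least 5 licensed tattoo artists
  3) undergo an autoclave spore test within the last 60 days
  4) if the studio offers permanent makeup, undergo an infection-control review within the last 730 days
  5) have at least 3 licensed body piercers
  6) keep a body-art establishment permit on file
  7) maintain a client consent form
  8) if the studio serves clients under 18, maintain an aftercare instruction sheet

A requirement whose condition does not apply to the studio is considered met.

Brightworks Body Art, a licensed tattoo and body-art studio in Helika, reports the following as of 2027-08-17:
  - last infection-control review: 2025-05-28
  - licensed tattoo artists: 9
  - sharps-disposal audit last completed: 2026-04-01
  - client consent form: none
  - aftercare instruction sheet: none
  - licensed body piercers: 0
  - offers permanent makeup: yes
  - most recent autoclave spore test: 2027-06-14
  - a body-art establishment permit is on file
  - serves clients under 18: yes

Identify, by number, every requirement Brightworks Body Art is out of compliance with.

3, 4, 5, 7, 8

1. sharps-disposal audit 503 days ago vs limit 540 → met
2. licensed tattoo artists 9 ≥ 5 → met
3. autoclave spore test 64 days ago vs limit 60 → not met
4. condition 'offers permanent makeup' holds; infection-control review 811 days ago vs limit 730 → not met
5. licensed body piercers 0 < 3 → not met
6. body-art establishment permit present → met
7. client consent form absent → not met
8. condition 'serves clients under 18' holds; aftercare instruction sheet absent → not met
Not met: 3, 4, 5, 7, 8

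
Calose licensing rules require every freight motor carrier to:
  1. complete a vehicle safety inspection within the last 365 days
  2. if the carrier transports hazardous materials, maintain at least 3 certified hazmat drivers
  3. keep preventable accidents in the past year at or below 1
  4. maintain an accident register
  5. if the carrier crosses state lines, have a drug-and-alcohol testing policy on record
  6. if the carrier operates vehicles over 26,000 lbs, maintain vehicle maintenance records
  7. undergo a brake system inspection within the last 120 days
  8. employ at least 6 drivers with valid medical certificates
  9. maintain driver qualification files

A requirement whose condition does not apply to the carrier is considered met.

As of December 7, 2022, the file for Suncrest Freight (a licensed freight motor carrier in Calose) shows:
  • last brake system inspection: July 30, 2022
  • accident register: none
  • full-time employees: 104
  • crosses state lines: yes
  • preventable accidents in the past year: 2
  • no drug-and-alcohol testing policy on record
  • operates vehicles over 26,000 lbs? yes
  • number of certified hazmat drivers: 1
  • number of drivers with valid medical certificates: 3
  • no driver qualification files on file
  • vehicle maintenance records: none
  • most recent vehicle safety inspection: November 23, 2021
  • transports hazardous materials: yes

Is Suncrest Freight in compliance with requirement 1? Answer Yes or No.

1. vehicle safety inspection 379 days ago vs limit 365 → not met

No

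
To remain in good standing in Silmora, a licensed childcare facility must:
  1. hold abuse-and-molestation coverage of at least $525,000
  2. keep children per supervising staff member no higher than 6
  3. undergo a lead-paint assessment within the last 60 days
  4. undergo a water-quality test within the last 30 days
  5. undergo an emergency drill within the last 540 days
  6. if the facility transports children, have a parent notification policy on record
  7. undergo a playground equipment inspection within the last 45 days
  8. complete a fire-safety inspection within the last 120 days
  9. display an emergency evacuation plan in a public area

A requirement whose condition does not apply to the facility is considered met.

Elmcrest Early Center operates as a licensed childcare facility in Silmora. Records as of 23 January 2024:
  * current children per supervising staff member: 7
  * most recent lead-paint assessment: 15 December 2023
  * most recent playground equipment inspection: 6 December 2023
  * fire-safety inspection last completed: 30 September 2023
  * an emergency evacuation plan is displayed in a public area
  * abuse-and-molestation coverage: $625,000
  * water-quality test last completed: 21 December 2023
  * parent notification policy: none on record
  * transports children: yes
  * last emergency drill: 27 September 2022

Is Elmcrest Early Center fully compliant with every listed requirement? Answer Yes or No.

No

1. abuse-and-molestation coverage $625,000 ≥ $525,000 → met
2. children per supervising staff member 7 > 6 → not met
3. lead-paint assessment 39 days ago vs limit 60 → met
4. water-quality test 33 days ago vs limit 30 → not met
5. emergency drill 483 days ago vs limit 540 → met
6. condition 'transports children' holds; parent notification policy absent → not met
7. playground equipment inspection 48 days ago vs limit 45 → not met
8. fire-safety inspection 115 days ago vs limit 120 → met
9. emergency evacuation plan present → met
Not met: 2, 4, 6, 7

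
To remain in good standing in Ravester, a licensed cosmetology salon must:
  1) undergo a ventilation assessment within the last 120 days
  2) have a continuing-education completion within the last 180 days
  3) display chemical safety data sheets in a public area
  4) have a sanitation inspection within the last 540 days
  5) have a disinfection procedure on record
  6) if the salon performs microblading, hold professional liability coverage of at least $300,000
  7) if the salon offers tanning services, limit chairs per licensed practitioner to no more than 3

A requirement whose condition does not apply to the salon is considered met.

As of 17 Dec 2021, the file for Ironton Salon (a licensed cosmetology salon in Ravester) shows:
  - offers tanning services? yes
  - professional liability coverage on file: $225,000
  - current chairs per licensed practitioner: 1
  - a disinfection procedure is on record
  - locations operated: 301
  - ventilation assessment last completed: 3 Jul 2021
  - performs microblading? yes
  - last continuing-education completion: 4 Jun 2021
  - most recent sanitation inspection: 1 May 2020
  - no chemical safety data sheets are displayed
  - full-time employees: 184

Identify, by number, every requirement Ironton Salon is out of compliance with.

1. ventilation assessment 167 days ago vs limit 120 → not met
2. continuing-education completion 196 days ago vs limit 180 → not met
3. chemical safety data sheets absent → not met
4. sanitation inspection 595 days ago vs limit 540 → not met
5. disinfection procedure present → met
6. condition 'performs microblading' holds; professional liability coverage $225,000 < $300,000 → not met
7. condition 'offers tanning services' holds; chairs per licensed practitioner 1 ≤ 3 → met
Not met: 1, 2, 3, 4, 6

1, 2, 3, 4, 6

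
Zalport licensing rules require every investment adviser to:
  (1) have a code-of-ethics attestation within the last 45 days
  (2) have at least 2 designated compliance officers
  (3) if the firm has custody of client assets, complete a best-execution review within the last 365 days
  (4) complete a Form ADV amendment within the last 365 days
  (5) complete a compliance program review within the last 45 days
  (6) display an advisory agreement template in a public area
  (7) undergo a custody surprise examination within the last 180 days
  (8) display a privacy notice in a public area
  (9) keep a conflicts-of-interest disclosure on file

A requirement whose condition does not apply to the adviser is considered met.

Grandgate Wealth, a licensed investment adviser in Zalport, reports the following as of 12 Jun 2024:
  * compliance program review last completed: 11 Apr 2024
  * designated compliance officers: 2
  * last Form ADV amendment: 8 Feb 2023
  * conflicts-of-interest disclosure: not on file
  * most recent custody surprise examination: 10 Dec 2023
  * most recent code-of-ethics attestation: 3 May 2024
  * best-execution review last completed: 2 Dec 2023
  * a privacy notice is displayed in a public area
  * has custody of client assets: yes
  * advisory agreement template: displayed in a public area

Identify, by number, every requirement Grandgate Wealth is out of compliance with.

1. code-of-ethics attestation 40 days ago vs limit 45 → met
2. designated compliance officers 2 ≥ 2 → met
3. condition 'has custody of client assets' holds; best-execution review 193 days ago vs limit 365 → met
4. Form ADV amendment 490 days ago vs limit 365 → not met
5. compliance program review 62 days ago vs limit 45 → not met
6. advisory agreement template present → met
7. custody surprise examination 185 days ago vs limit 180 → not met
8. privacy notice present → met
9. conflicts-of-interest disclosure absent → not met
Not met: 4, 5, 7, 9

4, 5, 7, 9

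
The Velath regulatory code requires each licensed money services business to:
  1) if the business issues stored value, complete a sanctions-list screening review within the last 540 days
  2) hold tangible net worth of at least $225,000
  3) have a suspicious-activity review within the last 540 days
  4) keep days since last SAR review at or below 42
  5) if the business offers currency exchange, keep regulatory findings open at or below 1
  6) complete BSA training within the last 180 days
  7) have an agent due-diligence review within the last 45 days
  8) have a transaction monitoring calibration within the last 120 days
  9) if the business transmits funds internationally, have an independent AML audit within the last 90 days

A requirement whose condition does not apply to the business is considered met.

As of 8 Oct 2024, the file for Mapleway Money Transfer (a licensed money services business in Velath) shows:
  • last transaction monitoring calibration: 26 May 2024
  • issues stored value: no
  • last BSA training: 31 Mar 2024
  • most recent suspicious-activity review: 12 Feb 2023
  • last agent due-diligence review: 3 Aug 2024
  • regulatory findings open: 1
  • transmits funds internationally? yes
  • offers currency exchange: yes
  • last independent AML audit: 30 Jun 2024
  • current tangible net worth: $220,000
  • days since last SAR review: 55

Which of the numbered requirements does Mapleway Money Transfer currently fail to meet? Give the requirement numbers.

2, 3, 4, 6, 7, 8, 9

1. condition 'issues stored value' does not hold → requirement n/a → met
2. tangible net worth $220,000 < $225,000 → not met
3. suspicious-activity review 604 days ago vs limit 540 → not met
4. days since last SAR review 55 > 42 → not met
5. condition 'offers currency exchange' holds; regulatory findings open 1 ≤ 1 → met
6. BSA training 191 days ago vs limit 180 → not met
7. agent due-diligence review 66 days ago vs limit 45 → not met
8. transaction monitoring calibration 135 days ago vs limit 120 → not met
9. condition 'transmits funds internationally' holds; independent AML audit 100 days ago vs limit 90 → not met
Not met: 2, 3, 4, 6, 7, 8, 9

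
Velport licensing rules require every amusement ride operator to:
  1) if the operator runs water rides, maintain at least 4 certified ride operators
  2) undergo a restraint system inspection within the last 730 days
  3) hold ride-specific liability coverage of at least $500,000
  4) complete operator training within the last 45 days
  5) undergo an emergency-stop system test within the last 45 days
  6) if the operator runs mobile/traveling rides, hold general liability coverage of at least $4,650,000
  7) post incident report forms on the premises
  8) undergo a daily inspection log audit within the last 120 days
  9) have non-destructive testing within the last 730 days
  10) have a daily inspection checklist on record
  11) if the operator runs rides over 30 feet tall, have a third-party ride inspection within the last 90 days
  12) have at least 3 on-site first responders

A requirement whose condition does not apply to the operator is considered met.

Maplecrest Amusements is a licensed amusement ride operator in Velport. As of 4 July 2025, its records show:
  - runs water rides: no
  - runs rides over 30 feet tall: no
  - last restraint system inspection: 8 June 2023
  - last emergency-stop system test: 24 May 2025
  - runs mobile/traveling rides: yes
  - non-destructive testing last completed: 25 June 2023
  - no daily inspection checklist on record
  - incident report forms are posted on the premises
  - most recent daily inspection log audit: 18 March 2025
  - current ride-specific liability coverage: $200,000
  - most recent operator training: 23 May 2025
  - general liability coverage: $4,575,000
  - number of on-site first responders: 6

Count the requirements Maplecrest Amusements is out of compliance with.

1. condition 'runs water rides' does not hold → requirement n/a → met
2. restraint system inspection 757 days ago vs limit 730 → not met
3. ride-specific liability coverage $200,000 < $500,000 → not met
4. operator training 42 days ago vs limit 45 → met
5. emergency-stop system test 41 days ago vs limit 45 → met
6. condition 'runs mobile/traveling rides' holds; general liability coverage $4,575,000 < $4,650,000 → not met
7. incident report forms present → met
8. daily inspection log audit 108 days ago vs limit 120 → met
9. non-destructive testing 740 days ago vs limit 730 → not met
10. daily inspection checklist absent → not met
11. condition 'runs rides over 30 feet tall' does not hold → requirement n/a → met
12. on-site first responders 6 ≥ 3 → met
Not met: 5 of 12

5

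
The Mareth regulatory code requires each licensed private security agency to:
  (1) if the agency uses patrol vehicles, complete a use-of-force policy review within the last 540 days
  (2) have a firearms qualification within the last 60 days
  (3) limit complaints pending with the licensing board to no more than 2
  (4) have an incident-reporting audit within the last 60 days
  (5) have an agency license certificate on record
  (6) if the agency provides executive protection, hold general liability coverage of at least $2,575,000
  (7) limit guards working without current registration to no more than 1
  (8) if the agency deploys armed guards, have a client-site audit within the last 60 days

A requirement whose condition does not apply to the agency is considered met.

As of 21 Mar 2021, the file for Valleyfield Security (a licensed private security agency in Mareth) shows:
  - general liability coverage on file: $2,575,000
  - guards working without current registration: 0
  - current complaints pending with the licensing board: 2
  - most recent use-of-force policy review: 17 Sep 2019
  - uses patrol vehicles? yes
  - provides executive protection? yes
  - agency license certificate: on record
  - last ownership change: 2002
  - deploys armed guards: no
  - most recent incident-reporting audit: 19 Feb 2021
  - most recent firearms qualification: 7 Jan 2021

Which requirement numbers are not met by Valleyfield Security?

1. condition 'uses patrol vehicles' holds; use-of-force policy review 551 days ago vs limit 540 → not met
2. firearms qualification 73 days ago vs limit 60 → not met
3. complaints pending with the licensing board 2 ≤ 2 → met
4. incident-reporting audit 30 days ago vs limit 60 → met
5. agency license certificate present → met
6. condition 'provides executive protection' holds; general liability coverage $2,575,000 ≥ $2,575,000 → met
7. guards working without current registration 0 ≤ 1 → met
8. condition 'deploys armed guards' does not hold → requirement n/a → met
Not met: 1, 2

1, 2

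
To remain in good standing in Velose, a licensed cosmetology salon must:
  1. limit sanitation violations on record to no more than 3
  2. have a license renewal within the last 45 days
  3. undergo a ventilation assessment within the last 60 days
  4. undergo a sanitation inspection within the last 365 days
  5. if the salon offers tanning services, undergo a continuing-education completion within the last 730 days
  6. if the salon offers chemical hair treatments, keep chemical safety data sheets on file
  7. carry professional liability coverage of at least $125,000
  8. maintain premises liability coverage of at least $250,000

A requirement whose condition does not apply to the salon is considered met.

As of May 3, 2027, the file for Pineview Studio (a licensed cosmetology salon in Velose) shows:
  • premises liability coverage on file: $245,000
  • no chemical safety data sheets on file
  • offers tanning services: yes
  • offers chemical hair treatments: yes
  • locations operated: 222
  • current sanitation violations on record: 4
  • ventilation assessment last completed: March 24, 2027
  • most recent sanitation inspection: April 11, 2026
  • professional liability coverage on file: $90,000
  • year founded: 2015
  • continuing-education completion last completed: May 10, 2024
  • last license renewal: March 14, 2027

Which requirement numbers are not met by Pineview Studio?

1. sanitation violations on record 4 > 3 → not met
2. license renewal 50 days ago vs limit 45 → not met
3. ventilation assessment 40 days ago vs limit 60 → met
4. sanitation inspection 387 days ago vs limit 365 → not met
5. condition 'offers tanning services' holds; continuing-education completion 1088 days ago vs limit 730 → not met
6. condition 'offers chemical hair treatments' holds; chemical safety data sheets absent → not met
7. professional liability coverage $90,000 < $125,000 → not met
8. premises liability coverage $245,000 < $250,000 → not met
Not met: 1, 2, 4, 5, 6, 7, 8

1, 2, 4, 5, 6, 7, 8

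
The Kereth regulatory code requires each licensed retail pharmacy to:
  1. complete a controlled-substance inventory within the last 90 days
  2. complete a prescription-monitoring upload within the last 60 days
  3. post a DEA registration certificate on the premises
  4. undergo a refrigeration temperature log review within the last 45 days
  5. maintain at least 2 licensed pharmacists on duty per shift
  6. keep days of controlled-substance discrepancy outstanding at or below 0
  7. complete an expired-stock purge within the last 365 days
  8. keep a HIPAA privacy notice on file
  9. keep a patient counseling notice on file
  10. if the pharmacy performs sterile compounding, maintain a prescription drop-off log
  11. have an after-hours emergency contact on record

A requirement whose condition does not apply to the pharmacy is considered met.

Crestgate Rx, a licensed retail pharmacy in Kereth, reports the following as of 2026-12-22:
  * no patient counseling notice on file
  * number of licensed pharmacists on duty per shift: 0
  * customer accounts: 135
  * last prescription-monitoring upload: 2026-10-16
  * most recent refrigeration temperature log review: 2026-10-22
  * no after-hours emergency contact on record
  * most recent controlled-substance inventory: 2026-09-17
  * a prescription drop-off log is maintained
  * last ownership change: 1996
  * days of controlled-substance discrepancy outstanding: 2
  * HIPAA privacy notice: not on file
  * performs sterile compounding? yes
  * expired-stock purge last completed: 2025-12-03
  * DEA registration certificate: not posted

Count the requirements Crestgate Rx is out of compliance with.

1. controlled-substance inventory 96 days ago vs limit 90 → not met
2. prescription-monitoring upload 67 days ago vs limit 60 → not met
3. DEA registration certificate absent → not met
4. refrigeration temperature log review 61 days ago vs limit 45 → not met
5. licensed pharmacists on duty per shift 0 < 2 → not met
6. days of controlled-substance discrepancy outstanding 2 > 0 → not met
7. expired-stock purge 384 days ago vs limit 365 → not met
8. HIPAA privacy notice absent → not met
9. patient counseling notice absent → not met
10. condition 'performs sterile compounding' holds; prescription drop-off log present → met
11. after-hours emergency contact absent → not met
Not met: 10 of 11

10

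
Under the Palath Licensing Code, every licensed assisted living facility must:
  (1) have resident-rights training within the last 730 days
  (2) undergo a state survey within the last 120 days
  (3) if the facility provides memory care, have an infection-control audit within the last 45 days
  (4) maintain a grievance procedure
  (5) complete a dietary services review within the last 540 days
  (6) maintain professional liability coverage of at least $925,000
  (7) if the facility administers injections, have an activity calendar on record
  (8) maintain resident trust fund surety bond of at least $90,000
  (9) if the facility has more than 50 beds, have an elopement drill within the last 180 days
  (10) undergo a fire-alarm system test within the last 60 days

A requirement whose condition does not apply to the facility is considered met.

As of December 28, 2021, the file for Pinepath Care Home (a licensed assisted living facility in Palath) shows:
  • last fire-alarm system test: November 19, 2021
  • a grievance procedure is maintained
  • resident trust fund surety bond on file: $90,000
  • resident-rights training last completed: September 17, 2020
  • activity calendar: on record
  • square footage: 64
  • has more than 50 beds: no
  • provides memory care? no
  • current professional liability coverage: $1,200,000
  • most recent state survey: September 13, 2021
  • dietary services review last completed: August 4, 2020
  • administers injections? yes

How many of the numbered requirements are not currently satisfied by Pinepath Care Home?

1. resident-rights training 467 days ago vs limit 730 → met
2. state survey 106 days ago vs limit 120 → met
3. condition 'provides memory care' does not hold → requirement n/a → met
4. grievance procedure present → met
5. dietary services review 511 days ago vs limit 540 → met
6. professional liability coverage $1,200,000 ≥ $925,000 → met
7. condition 'administers injections' holds; activity calendar present → met
8. resident trust fund surety bond $90,000 ≥ $90,000 → met
9. condition 'has more than 50 beds' does not hold → requirement n/a → met
10. fire-alarm system test 39 days ago vs limit 60 → met
Not met: 0 of 10

0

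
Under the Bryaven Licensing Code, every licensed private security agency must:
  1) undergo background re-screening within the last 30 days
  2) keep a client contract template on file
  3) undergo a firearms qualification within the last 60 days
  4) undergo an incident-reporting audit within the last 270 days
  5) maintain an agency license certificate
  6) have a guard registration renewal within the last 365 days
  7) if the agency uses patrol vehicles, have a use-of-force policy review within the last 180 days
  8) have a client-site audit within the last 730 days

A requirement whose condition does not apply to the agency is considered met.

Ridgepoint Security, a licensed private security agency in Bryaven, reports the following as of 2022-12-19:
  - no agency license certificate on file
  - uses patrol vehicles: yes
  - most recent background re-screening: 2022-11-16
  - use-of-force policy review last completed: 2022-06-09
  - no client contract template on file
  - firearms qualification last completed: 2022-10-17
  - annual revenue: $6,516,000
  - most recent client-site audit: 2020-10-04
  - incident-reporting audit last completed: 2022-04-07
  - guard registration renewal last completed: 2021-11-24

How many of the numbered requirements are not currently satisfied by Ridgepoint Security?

1. background re-screening 33 days ago vs limit 30 → not met
2. client contract template absent → not met
3. firearms qualification 63 days ago vs limit 60 → not met
4. incident-reporting audit 256 days ago vs limit 270 → met
5. agency license certificate absent → not met
6. guard registration renewal 390 days ago vs limit 365 → not met
7. condition 'uses patrol vehicles' holds; use-of-force policy review 193 days ago vs limit 180 → not met
8. client-site audit 806 days ago vs limit 730 → not met
Not met: 7 of 8

7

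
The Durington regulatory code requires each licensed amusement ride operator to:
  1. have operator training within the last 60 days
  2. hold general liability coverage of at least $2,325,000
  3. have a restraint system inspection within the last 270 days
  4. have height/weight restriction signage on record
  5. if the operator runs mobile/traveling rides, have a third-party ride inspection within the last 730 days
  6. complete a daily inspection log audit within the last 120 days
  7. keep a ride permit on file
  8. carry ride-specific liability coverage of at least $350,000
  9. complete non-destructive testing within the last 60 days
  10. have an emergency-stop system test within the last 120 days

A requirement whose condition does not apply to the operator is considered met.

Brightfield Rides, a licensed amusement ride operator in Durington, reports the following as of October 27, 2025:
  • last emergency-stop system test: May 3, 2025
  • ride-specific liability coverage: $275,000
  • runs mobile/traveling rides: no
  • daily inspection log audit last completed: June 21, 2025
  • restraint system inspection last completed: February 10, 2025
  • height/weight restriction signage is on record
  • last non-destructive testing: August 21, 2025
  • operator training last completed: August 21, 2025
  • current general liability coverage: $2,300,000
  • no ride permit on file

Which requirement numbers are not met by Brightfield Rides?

1. operator training 67 days ago vs limit 60 → not met
2. general liability coverage $2,300,000 < $2,325,000 → not met
3. restraint system inspection 259 days ago vs limit 270 → met
4. height/weight restriction signage present → met
5. condition 'runs mobile/traveling rides' does not hold → requirement n/a → met
6. daily inspection log audit 128 days ago vs limit 120 → not met
7. ride permit absent → not met
8. ride-specific liability coverage $275,000 < $350,000 → not met
9. non-destructive testing 67 days ago vs limit 60 → not met
10. emergency-stop system test 177 days ago vs limit 120 → not met
Not met: 1, 2, 6, 7, 8, 9, 10

1, 2, 6, 7, 8, 9, 10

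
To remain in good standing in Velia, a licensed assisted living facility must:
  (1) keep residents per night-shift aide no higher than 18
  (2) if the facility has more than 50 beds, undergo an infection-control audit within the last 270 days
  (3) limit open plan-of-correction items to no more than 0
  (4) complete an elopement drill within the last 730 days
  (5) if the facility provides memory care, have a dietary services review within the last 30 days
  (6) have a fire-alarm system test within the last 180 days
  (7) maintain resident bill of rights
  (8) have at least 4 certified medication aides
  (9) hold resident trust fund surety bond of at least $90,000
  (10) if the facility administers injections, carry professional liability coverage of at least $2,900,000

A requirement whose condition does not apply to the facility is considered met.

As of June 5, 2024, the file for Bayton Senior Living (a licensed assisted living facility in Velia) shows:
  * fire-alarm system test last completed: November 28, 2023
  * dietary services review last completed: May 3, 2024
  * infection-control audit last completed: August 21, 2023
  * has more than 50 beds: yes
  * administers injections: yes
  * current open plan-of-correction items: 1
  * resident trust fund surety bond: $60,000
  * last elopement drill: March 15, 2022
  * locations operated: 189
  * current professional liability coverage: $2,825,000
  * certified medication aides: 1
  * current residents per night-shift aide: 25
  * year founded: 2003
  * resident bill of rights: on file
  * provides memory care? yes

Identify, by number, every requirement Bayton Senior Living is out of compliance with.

1, 2, 3, 4, 5, 6, 8, 9, 10

1. residents per night-shift aide 25 > 18 → not met
2. condition 'has more than 50 beds' holds; infection-control audit 289 days ago vs limit 270 → not met
3. open plan-of-correction items 1 > 0 → not met
4. elopement drill 813 days ago vs limit 730 → not met
5. condition 'provides memory care' holds; dietary services review 33 days ago vs limit 30 → not met
6. fire-alarm system test 190 days ago vs limit 180 → not met
7. resident bill of rights present → met
8. certified medication aides 1 < 4 → not met
9. resident trust fund surety bond $60,000 < $90,000 → not met
10. condition 'administers injections' holds; professional liability coverage $2,825,000 < $2,900,000 → not met
Not met: 1, 2, 3, 4, 5, 6, 8, 9, 10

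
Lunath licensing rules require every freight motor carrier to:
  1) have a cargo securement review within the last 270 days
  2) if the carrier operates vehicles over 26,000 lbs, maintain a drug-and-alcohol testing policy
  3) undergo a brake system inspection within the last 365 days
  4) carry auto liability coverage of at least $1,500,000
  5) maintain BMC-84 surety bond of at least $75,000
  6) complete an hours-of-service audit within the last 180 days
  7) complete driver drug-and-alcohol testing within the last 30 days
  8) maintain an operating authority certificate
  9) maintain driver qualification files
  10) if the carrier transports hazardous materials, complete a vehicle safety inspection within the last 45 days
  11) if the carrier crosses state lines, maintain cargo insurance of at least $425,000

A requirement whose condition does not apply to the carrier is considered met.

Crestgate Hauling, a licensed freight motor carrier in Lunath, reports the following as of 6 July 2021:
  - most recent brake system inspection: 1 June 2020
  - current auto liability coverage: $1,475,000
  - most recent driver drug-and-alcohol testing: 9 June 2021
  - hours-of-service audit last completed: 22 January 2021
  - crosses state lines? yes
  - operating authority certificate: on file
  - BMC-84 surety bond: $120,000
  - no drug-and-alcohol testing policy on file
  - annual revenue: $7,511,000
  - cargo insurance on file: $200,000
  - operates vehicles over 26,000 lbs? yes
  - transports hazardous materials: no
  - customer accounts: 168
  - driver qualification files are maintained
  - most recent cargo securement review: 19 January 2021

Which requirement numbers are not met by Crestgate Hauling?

1. cargo securement review 168 days ago vs limit 270 → met
2. condition 'operates vehicles over 26,000 lbs' holds; drug-and-alcohol testing policy absent → not met
3. brake system inspection 400 days ago vs limit 365 → not met
4. auto liability coverage $1,475,000 < $1,500,000 → not met
5. BMC-84 surety bond $120,000 ≥ $75,000 → met
6. hours-of-service audit 165 days ago vs limit 180 → met
7. driver drug-and-alcohol testing 27 days ago vs limit 30 → met
8. operating authority certificate present → met
9. driver qualification files present → met
10. condition 'transports hazardous materials' does not hold → requirement n/a → met
11. condition 'crosses state lines' holds; cargo insurance $200,000 < $425,000 → not met
Not met: 2, 3, 4, 11

2, 3, 4, 11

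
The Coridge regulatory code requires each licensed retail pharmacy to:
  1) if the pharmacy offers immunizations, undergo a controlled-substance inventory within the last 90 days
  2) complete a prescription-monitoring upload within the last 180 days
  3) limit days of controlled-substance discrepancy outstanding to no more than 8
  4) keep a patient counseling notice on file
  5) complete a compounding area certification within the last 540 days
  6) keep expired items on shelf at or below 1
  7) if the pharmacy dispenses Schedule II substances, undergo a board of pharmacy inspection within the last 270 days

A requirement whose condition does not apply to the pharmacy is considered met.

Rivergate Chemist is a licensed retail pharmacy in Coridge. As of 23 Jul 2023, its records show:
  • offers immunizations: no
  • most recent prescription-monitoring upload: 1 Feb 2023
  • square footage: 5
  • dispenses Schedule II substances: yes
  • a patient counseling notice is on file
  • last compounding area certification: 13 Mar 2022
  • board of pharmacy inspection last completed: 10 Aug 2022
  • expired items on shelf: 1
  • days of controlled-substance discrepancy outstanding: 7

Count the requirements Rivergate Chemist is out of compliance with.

1. condition 'offers immunizations' does not hold → requirement n/a → met
2. prescription-monitoring upload 172 days ago vs limit 180 → met
3. days of controlled-substance discrepancy outstanding 7 ≤ 8 → met
4. patient counseling notice present → met
5. compounding area certification 497 days ago vs limit 540 → met
6. expired items on shelf 1 ≤ 1 → met
7. condition 'dispenses Schedule II substances' holds; board of pharmacy inspection 347 days ago vs limit 270 → not met
Not met: 1 of 7

1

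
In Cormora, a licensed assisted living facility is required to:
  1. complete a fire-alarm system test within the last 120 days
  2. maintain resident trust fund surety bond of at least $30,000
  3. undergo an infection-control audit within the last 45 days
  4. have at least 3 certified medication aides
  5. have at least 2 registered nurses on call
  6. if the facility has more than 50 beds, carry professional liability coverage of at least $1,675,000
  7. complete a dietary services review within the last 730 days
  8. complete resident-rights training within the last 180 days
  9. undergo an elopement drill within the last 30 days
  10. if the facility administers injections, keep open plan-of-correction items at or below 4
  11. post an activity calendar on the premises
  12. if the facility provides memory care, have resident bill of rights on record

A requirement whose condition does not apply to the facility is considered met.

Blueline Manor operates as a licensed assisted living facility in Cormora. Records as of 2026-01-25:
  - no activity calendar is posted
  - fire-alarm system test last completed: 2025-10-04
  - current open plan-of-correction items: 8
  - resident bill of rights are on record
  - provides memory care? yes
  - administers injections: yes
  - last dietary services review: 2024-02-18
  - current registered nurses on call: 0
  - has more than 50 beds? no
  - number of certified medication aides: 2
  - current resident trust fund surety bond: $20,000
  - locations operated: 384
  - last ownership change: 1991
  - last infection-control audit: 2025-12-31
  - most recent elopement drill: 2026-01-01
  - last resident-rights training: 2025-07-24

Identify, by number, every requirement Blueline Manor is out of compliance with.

1. fire-alarm system test 113 days ago vs limit 120 → met
2. resident trust fund surety bond $20,000 < $30,000 → not met
3. infection-control audit 25 days ago vs limit 45 → met
4. certified medication aides 2 < 3 → not met
5. registered nurses on call 0 < 2 → not met
6. condition 'has more than 50 beds' does not hold → requirement n/a → met
7. dietary services review 707 days ago vs limit 730 → met
8. resident-rights training 185 days ago vs limit 180 → not met
9. elopement drill 24 days ago vs limit 30 → met
10. condition 'administers injections' holds; open plan-of-correction items 8 > 4 → not met
11. activity calendar absent → not met
12. condition 'provides memory care' holds; resident bill of rights present → met
Not met: 2, 4, 5, 8, 10, 11

2, 4, 5, 8, 10, 11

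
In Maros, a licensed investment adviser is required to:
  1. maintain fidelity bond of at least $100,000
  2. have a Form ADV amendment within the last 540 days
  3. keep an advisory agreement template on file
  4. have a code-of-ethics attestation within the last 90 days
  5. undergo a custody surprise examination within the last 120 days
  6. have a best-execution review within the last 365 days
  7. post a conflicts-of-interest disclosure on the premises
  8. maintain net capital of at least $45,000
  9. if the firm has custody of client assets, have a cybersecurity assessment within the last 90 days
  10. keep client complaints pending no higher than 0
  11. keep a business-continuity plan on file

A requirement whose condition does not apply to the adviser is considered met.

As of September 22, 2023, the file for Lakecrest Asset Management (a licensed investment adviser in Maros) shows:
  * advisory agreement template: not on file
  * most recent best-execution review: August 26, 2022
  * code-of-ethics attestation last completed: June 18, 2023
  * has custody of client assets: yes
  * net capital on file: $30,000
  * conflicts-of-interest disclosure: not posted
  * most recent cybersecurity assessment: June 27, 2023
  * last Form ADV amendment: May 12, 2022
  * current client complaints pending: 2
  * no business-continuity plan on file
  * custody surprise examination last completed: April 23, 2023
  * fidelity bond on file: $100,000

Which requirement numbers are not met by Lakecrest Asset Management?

1. fidelity bond $100,000 ≥ $100,000 → met
2. Form ADV amendment 498 days ago vs limit 540 → met
3. advisory agreement template absent → not met
4. code-of-ethics attestation 96 days ago vs limit 90 → not met
5. custody surprise examination 152 days ago vs limit 120 → not met
6. best-execution review 392 days ago vs limit 365 → not met
7. conflicts-of-interest disclosure absent → not met
8. net capital $30,000 < $45,000 → not met
9. condition 'has custody of client assets' holds; cybersecurity assessment 87 days ago vs limit 90 → met
10. client complaints pending 2 > 0 → not met
11. business-continuity plan absent → not met
Not met: 3, 4, 5, 6, 7, 8, 10, 11

3, 4, 5, 6, 7, 8, 10, 11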